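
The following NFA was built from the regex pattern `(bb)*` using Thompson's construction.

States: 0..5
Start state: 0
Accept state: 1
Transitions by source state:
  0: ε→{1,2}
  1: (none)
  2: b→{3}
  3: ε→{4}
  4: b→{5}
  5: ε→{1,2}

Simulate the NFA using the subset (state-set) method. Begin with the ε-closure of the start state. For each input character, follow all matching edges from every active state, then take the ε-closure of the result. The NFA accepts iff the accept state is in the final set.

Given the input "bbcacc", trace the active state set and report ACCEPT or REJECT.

Answer: REJECT

Steps:
start: ε-closure({0}) = {0,1,2}
'b' @ 1: {3,4}
'b' @ 2: {1,2,5}  [accepting]
'c' @ 3: {}  — no active states
rest 'acc' ignored (set empty)
end set {} — state 1 not in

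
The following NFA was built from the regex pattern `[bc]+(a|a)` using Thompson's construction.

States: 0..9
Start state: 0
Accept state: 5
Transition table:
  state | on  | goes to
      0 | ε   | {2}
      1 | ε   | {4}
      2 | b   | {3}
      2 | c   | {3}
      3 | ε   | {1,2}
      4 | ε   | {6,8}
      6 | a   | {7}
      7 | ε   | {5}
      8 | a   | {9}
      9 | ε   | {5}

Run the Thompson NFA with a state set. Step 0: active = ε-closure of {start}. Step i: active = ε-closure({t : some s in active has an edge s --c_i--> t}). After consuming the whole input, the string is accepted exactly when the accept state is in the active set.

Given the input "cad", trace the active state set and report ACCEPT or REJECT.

initial (ε-close {0}): {0,2}
'c' @ 1: {1,2,3,4,6,8}
'a' @ 2: {5,7,9}  ✓accept
'd' @ 3: {}  — state set empty
end set {} — state 5 not in

Answer: REJECT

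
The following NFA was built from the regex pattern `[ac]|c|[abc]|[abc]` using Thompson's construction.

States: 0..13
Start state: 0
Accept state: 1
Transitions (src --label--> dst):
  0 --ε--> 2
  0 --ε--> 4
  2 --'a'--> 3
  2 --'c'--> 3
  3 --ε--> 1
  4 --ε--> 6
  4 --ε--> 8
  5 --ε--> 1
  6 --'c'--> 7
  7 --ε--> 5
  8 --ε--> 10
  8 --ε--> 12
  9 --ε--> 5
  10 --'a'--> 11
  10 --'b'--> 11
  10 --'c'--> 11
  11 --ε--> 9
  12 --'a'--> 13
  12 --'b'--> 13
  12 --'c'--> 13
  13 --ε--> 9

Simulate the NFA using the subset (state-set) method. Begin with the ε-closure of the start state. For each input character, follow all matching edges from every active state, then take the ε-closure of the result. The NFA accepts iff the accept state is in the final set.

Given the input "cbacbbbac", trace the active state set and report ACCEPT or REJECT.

start: ε-closure({0}) = {0,2,4,6,8,10,12}
'c' @ 1: {1,3,5,7,9,11,13}  (accept∈set)
'b' @ 2: {}  — dead — no transitions
rest 'acbbbac' ignored (set empty)
after full input: {}  (accept=1 not in)

Answer: REJECT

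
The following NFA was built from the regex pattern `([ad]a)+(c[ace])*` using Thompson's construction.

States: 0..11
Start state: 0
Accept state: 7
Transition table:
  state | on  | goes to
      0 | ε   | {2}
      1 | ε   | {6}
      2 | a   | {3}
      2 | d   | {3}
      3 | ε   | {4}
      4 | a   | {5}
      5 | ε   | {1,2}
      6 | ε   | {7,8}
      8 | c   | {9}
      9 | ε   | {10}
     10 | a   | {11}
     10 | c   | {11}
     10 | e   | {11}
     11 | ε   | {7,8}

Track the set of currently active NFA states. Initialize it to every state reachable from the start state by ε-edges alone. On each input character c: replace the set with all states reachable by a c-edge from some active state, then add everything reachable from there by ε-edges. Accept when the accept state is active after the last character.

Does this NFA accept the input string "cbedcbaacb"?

S₀ = ε-closure({0}) = {0,2}
'c' @ 1: {}  — state set empty
rest 'bedcbaacb' ignored (set empty)
final: {}; accept 7 not in set

Answer: REJECT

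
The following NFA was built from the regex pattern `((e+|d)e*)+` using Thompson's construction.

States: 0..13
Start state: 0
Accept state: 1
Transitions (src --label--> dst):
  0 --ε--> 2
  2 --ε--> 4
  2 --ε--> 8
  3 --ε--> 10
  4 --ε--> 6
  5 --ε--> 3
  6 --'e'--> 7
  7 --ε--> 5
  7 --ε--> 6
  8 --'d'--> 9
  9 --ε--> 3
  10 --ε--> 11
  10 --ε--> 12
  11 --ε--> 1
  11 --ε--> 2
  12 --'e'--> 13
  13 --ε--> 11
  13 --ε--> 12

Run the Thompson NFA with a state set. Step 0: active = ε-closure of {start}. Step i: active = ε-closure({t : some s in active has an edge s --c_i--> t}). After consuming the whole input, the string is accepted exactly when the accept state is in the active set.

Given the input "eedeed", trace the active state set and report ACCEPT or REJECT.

S₀ = ε-closure({0}) = {0,2,4,6,8}
'e' @ 1: {1,2,3,4,5,6,7,8,10,11,12}  [accepting]
'e' @ 2: {1,2,3,4,5,6,7,8,10,11,12,13}  [accepting]
'd' @ 3: {1,2,3,4,6,8,9,10,11,12}  [accepting]
'e' @ 4: {1,2,3,4,5,6,7,8,10,11,12,13}  [accepting]
'e' @ 5: {1,2,3,4,5,6,7,8,10,11,12,13}  [accepting]
'd' @ 6: {1,2,3,4,6,8,9,10,11,12}  [accepting]
after full input: {1,2,3,4,6,8,9,10,11,12}  (accept=1 in)

Answer: ACCEPT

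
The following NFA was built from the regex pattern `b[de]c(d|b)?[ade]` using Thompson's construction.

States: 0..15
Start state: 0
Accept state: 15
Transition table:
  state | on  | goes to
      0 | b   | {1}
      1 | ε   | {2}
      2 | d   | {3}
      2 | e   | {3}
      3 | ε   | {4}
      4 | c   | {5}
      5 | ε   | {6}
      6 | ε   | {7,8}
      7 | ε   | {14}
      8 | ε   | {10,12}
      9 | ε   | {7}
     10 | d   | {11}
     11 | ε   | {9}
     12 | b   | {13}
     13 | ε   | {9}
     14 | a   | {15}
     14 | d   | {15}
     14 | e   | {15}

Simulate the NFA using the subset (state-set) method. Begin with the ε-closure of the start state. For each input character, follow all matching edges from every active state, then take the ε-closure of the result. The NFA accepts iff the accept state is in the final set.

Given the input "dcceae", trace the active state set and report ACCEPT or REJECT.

Answer: REJECT

Derivation:
start: ε-closure({0}) = {0}
'd' @ 1: {}  — state set empty
rest 'cceae' ignored (set empty)
final: {}; accept 15 not in set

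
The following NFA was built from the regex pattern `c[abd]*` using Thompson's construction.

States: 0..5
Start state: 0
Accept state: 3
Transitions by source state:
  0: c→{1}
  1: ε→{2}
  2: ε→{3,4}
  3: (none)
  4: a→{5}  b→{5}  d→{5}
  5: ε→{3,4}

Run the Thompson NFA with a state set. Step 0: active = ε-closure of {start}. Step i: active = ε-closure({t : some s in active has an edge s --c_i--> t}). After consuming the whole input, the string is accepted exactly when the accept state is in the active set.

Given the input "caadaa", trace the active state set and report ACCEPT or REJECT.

Answer: ACCEPT

Trace:
initial (ε-close {0}): {0}
'c' @ 1: {1,2,3,4}  (accept∈set)
'a' @ 2: {3,4,5}  (accept∈set)
'a' @ 3: {3,4,5}  (accept∈set)
'd' @ 4: {3,4,5}  (accept∈set)
'a' @ 5: {3,4,5}  (accept∈set)
'a' @ 6: {3,4,5}  (accept∈set)
final: {3,4,5}; accept 3 in set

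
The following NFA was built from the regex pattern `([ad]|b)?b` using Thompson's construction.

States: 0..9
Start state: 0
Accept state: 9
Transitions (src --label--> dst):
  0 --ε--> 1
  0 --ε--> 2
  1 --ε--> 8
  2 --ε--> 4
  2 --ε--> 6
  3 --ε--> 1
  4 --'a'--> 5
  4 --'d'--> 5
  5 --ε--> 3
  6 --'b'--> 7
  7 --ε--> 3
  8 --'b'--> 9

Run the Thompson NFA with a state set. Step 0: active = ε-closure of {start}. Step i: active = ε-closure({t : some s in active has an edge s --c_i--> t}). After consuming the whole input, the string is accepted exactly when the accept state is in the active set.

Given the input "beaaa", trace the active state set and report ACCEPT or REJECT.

S₀ = ε-closure({0}) = {0,1,2,4,6,8}
'b' @ 1: {1,3,7,8,9}  [accepting]
'e' @ 2: {}  — dead — no transitions
rest 'aaa' ignored (set empty)
final: {}; accept 9 not in set

Answer: REJECT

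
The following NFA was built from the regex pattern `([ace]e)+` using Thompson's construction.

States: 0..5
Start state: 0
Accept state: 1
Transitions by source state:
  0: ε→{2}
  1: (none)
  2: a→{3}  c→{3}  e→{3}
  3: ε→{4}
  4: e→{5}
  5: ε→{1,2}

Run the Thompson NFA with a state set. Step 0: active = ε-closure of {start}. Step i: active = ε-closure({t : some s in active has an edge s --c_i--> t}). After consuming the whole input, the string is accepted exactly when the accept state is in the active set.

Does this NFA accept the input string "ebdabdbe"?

start: ε-closure({0}) = {0,2}
'e' @ 1: {3,4}
'b' @ 2: {}  — state set empty
rest 'dabdbe' ignored (set empty)
final: {}; accept 1 not in set

Answer: REJECT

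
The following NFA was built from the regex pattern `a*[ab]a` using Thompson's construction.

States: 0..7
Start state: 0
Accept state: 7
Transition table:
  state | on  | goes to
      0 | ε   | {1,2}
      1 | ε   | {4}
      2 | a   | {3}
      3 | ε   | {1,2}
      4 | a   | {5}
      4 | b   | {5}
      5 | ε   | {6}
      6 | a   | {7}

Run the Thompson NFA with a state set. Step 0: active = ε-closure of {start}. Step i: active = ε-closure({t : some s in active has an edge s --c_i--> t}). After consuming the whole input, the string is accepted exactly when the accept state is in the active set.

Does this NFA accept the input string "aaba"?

Answer: ACCEPT

Trace:
start: ε-closure({0}) = {0,1,2,4}
'a' @ 1: {1,2,3,4,5,6}
'a' @ 2: {1,2,3,4,5,6,7}  [accepting]
'b' @ 3: {5,6}
'a' @ 4: {7}  [accepting]
after full input: {7}  (accept=7 in)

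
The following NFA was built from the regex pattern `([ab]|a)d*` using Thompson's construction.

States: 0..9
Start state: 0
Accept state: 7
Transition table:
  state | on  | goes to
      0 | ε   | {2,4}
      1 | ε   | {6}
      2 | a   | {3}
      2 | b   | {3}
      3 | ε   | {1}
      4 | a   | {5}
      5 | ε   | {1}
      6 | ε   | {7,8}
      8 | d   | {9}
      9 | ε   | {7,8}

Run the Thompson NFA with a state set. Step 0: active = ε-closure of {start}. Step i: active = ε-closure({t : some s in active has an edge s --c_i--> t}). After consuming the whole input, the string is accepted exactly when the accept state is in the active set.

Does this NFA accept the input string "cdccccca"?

Answer: REJECT

Trace:
initial (ε-close {0}): {0,2,4}
'c' @ 1: {}  — no active states
rest 'dccccca' ignored (set empty)
final: {}; accept 7 not in set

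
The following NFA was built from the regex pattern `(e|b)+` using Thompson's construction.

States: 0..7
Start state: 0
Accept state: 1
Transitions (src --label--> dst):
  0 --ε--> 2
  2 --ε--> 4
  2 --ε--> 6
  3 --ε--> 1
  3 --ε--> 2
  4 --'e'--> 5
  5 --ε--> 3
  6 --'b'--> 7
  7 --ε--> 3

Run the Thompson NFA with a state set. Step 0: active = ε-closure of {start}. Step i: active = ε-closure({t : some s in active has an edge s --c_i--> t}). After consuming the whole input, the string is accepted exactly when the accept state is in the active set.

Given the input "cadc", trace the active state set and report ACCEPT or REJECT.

Answer: REJECT

Derivation:
start: ε-closure({0}) = {0,2,4,6}
'c' @ 1: {}  — state set empty
rest 'adc' ignored (set empty)
after full input: {}  (accept=1 not in)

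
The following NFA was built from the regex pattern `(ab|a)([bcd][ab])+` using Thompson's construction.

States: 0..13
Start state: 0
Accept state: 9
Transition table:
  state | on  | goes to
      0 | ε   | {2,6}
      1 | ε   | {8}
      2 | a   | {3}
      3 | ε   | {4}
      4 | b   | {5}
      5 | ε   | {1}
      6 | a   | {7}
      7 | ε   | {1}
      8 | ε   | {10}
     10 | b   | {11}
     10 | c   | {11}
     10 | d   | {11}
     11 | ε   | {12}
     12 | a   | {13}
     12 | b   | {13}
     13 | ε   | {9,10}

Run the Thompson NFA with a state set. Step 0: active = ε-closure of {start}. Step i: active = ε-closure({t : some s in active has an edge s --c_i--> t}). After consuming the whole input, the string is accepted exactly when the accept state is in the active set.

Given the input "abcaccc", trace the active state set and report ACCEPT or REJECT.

Answer: REJECT

Trace:
initial (ε-close {0}): {0,2,6}
'a' @ 1: {1,3,4,7,8,10}
'b' @ 2: {1,5,8,10,11,12}
'c' @ 3: {11,12}
'a' @ 4: {9,10,13}  (accept∈set)
'c' @ 5: {11,12}
'c' @ 6: {}  — state set empty
rest 'c' ignored (set empty)
final: {}; accept 9 not in set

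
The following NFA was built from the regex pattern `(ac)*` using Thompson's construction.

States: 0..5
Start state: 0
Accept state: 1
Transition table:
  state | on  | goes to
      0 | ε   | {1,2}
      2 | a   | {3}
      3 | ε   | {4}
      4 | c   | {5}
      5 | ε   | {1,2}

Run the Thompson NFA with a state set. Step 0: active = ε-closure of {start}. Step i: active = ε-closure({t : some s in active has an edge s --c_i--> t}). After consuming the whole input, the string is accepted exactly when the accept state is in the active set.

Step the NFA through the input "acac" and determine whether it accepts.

start: ε-closure({0}) = {0,1,2}
'a' @ 1: {3,4}
'c' @ 2: {1,2,5}  ✓accept
'a' @ 3: {3,4}
'c' @ 4: {1,2,5}  ✓accept
end set {1,2,5} — state 1 in

Answer: ACCEPT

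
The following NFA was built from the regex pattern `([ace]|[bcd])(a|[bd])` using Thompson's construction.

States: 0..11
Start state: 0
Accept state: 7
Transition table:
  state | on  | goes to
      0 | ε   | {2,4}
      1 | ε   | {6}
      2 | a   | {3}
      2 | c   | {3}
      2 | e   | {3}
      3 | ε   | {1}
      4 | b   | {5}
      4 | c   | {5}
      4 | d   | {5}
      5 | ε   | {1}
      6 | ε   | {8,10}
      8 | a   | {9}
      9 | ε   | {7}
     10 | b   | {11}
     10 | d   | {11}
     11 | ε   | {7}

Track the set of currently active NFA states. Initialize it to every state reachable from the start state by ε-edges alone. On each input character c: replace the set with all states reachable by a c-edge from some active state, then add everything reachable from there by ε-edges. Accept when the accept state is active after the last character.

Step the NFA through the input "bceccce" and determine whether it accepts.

initial (ε-close {0}): {0,2,4}
'b' @ 1: {1,5,6,8,10}
'c' @ 2: {}  — no active states
rest 'eccce' ignored (set empty)
end set {} — state 7 not in

Answer: REJECT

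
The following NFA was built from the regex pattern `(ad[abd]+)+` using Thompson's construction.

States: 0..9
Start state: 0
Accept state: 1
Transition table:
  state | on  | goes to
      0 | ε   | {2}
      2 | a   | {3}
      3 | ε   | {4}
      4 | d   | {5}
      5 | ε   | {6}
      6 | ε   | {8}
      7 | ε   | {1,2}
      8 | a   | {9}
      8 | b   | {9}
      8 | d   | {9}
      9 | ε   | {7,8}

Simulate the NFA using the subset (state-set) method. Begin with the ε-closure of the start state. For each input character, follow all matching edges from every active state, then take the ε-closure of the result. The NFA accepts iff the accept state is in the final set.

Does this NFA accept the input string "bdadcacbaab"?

S₀ = ε-closure({0}) = {0,2}
'b' @ 1: {}  — state set empty
rest 'dadcacbaab' ignored (set empty)
after full input: {}  (accept=1 not in)

Answer: REJECT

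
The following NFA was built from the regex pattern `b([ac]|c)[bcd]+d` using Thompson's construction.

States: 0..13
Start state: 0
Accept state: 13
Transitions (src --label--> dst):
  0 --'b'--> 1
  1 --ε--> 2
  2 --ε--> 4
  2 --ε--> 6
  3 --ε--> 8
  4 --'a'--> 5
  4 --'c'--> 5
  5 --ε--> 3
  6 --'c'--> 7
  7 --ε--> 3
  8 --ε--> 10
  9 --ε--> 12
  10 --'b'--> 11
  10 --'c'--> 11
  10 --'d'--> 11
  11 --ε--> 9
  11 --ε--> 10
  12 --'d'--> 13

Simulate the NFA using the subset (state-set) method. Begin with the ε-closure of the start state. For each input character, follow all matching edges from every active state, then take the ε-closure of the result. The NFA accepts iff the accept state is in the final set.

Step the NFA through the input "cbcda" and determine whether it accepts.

initial (ε-close {0}): {0}
'c' @ 1: {}  — dead — no transitions
rest 'bcda' ignored (set empty)
final: {}; accept 13 not in set

Answer: REJECT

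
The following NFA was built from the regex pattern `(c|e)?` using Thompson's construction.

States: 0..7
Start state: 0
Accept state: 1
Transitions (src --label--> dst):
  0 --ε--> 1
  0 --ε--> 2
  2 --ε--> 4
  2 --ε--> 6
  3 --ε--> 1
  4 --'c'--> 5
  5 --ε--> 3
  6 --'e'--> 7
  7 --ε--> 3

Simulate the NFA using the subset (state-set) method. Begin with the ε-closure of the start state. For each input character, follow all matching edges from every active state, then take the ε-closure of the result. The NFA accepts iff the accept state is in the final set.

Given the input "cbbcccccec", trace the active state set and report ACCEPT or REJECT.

Answer: REJECT

Trace:
S₀ = ε-closure({0}) = {0,1,2,4,6}
'c' @ 1: {1,3,5}  [accepting]
'b' @ 2: {}  — dead — no transitions
rest 'bcccccec' ignored (set empty)
end set {} — state 1 not in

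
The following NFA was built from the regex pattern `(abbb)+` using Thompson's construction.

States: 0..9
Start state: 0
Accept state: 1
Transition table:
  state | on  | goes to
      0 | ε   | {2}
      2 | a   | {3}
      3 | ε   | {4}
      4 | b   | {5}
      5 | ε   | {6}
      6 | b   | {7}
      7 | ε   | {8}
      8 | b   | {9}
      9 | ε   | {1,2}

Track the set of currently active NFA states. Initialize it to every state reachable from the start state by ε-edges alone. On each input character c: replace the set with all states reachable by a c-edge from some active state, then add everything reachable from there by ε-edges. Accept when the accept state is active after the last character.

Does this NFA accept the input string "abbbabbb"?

start: ε-closure({0}) = {0,2}
'a' @ 1: {3,4}
'b' @ 2: {5,6}
'b' @ 3: {7,8}
'b' @ 4: {1,2,9}  [accepting]
'a' @ 5: {3,4}
'b' @ 6: {5,6}
'b' @ 7: {7,8}
'b' @ 8: {1,2,9}  [accepting]
final: {1,2,9}; accept 1 in set

Answer: ACCEPT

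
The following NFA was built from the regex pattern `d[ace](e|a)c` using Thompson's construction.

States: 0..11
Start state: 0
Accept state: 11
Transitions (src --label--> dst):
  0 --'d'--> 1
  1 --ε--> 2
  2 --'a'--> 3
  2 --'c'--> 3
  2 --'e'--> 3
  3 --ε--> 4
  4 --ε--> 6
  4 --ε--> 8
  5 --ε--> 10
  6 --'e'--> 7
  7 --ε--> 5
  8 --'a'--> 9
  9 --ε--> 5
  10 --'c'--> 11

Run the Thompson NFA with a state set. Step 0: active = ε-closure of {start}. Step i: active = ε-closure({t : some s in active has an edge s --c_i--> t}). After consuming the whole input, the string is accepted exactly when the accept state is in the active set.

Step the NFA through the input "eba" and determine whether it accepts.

S₀ = ε-closure({0}) = {0}
'e' @ 1: {}  — dead — no transitions
rest 'ba' ignored (set empty)
end set {} — state 11 not in

Answer: REJECT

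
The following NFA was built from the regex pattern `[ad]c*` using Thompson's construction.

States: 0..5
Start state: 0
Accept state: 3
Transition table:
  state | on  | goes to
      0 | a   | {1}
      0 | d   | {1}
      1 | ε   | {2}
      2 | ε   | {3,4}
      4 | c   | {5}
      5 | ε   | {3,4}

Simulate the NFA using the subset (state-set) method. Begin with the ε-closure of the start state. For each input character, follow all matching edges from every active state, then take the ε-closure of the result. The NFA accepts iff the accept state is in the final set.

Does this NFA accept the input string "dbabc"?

Answer: REJECT

Trace:
start: ε-closure({0}) = {0}
'd' @ 1: {1,2,3,4}  ✓accept
'b' @ 2: {}  — state set empty
rest 'abc' ignored (set empty)
after full input: {}  (accept=3 not in)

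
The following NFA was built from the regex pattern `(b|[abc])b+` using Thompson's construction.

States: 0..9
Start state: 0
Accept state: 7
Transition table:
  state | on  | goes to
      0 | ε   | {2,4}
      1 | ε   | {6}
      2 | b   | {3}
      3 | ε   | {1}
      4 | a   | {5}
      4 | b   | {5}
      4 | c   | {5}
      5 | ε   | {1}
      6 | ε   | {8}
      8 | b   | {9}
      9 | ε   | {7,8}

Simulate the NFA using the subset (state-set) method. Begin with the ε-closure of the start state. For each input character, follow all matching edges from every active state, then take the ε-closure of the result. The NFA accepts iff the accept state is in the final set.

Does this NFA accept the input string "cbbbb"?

S₀ = ε-closure({0}) = {0,2,4}
'c' @ 1: {1,5,6,8}
'b' @ 2: {7,8,9}  ✓accept
'b' @ 3: {7,8,9}  ✓accept
'b' @ 4: {7,8,9}  ✓accept
'b' @ 5: {7,8,9}  ✓accept
end set {7,8,9} — state 7 in

Answer: ACCEPT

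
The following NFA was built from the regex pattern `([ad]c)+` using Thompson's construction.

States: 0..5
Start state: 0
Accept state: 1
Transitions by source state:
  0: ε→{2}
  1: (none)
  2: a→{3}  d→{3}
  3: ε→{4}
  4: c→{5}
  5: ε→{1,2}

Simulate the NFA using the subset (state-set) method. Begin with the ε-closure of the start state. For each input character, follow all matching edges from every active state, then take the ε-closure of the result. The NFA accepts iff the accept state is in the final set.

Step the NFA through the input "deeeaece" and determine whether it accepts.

initial (ε-close {0}): {0,2}
'd' @ 1: {3,4}
'e' @ 2: {}  — dead — no transitions
rest 'eeaece' ignored (set empty)
after full input: {}  (accept=1 not in)

Answer: REJECT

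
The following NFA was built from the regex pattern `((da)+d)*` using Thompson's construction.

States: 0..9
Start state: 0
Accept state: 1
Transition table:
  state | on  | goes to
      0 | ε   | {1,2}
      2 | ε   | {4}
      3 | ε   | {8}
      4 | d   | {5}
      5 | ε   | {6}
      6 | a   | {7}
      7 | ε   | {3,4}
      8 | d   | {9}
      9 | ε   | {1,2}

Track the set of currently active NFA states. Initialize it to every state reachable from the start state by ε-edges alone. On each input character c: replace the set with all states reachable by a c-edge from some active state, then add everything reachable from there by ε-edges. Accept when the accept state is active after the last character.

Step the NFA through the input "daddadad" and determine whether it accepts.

Answer: ACCEPT

Derivation:
initial (ε-close {0}): {0,1,2,4}
'd' @ 1: {5,6}
'a' @ 2: {3,4,7,8}
'd' @ 3: {1,2,4,5,6,9}  [accepting]
'd' @ 4: {5,6}
'a' @ 5: {3,4,7,8}
'd' @ 6: {1,2,4,5,6,9}  [accepting]
'a' @ 7: {3,4,7,8}
'd' @ 8: {1,2,4,5,6,9}  [accepting]
end set {1,2,4,5,6,9} — state 1 in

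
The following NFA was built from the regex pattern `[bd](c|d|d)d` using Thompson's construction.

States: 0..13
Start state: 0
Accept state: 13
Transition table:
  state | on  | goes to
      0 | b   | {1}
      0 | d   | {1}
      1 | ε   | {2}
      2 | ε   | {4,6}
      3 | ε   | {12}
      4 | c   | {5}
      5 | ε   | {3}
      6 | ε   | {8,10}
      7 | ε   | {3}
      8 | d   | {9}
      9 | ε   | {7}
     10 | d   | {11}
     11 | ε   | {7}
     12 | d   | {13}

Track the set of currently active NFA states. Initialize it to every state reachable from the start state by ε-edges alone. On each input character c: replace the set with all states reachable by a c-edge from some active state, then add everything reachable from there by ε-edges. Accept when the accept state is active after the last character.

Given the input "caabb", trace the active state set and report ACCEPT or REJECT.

Answer: REJECT

Derivation:
start: ε-closure({0}) = {0}
'c' @ 1: {}  — dead — no transitions
rest 'aabb' ignored (set empty)
final: {}; accept 13 not in set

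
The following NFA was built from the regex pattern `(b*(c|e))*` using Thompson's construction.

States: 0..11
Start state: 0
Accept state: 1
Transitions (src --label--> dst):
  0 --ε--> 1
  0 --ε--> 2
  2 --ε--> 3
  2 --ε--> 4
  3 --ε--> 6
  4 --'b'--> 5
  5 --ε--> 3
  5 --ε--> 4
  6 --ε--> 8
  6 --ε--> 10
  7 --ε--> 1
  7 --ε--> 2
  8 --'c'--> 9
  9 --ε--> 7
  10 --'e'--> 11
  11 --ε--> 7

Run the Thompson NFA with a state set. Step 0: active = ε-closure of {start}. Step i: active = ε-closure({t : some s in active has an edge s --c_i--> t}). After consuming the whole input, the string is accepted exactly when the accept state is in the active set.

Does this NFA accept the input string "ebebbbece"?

initial (ε-close {0}): {0,1,2,3,4,6,8,10}
'e' @ 1: {1,2,3,4,6,7,8,10,11}  [accepting]
'b' @ 2: {3,4,5,6,8,10}
'e' @ 3: {1,2,3,4,6,7,8,10,11}  [accepting]
'b' @ 4: {3,4,5,6,8,10}
'b' @ 5: {3,4,5,6,8,10}
'b' @ 6: {3,4,5,6,8,10}
'e' @ 7: {1,2,3,4,6,7,8,10,11}  [accepting]
'c' @ 8: {1,2,3,4,6,7,8,9,10}  [accepting]
'e' @ 9: {1,2,3,4,6,7,8,10,11}  [accepting]
end set {1,2,3,4,6,7,8,10,11} — state 1 in

Answer: ACCEPT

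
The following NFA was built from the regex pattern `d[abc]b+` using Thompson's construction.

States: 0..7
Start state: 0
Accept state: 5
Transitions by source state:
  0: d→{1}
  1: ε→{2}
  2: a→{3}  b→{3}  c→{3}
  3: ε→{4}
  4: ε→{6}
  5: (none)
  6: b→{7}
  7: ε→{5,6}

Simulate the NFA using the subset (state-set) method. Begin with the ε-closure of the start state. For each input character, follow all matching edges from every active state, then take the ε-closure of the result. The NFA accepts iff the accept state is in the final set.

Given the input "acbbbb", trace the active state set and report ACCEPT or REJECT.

Answer: REJECT

Trace:
S₀ = ε-closure({0}) = {0}
'a' @ 1: {}  — dead — no transitions
rest 'cbbbb' ignored (set empty)
after full input: {}  (accept=5 not in)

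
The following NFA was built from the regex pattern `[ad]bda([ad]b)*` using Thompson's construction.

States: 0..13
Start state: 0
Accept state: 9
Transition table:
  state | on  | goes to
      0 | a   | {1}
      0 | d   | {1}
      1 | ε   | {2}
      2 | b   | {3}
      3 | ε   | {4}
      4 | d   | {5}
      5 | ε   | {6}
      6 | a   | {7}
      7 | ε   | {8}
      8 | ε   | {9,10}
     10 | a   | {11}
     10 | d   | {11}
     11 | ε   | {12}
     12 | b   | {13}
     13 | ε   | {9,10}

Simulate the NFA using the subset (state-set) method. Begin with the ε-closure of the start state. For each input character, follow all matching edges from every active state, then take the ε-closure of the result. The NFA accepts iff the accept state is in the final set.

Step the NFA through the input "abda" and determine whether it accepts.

initial (ε-close {0}): {0}
'a' @ 1: {1,2}
'b' @ 2: {3,4}
'd' @ 3: {5,6}
'a' @ 4: {7,8,9,10}  ✓accept
end set {7,8,9,10} — state 9 in

Answer: ACCEPT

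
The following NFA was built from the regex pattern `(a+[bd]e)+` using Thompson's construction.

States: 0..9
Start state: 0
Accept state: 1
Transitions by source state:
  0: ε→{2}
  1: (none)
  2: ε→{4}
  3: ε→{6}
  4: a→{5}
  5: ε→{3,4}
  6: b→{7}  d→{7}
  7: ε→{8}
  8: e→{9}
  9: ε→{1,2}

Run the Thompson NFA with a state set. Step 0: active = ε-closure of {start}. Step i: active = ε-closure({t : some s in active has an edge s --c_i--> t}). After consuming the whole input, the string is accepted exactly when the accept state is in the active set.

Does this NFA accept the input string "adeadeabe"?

Answer: ACCEPT

Steps:
initial (ε-close {0}): {0,2,4}
'a' @ 1: {3,4,5,6}
'd' @ 2: {7,8}
'e' @ 3: {1,2,4,9}  [accepting]
'a' @ 4: {3,4,5,6}
'd' @ 5: {7,8}
'e' @ 6: {1,2,4,9}  [accepting]
'a' @ 7: {3,4,5,6}
'b' @ 8: {7,8}
'e' @ 9: {1,2,4,9}  [accepting]
after full input: {1,2,4,9}  (accept=1 in)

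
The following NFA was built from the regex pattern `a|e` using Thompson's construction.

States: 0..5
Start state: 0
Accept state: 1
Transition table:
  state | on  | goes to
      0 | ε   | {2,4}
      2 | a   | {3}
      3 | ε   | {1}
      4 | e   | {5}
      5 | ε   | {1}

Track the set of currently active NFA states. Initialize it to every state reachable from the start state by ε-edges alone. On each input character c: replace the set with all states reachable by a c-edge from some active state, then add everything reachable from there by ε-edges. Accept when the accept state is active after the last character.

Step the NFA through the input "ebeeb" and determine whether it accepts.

Answer: REJECT

Derivation:
S₀ = ε-closure({0}) = {0,2,4}
'e' @ 1: {1,5}  (accept∈set)
'b' @ 2: {}  — no active states
rest 'eeb' ignored (set empty)
after full input: {}  (accept=1 not in)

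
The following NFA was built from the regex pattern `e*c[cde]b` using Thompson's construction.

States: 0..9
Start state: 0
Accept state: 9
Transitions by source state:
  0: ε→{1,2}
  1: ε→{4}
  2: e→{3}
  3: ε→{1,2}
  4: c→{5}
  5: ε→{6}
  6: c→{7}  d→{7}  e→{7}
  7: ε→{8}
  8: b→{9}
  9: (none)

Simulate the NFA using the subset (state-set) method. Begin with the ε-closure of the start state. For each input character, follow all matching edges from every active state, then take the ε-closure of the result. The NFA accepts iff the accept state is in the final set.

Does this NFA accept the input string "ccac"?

start: ε-closure({0}) = {0,1,2,4}
'c' @ 1: {5,6}
'c' @ 2: {7,8}
'a' @ 3: {}  — no active states
rest 'c' ignored (set empty)
end set {} — state 9 not in

Answer: REJECT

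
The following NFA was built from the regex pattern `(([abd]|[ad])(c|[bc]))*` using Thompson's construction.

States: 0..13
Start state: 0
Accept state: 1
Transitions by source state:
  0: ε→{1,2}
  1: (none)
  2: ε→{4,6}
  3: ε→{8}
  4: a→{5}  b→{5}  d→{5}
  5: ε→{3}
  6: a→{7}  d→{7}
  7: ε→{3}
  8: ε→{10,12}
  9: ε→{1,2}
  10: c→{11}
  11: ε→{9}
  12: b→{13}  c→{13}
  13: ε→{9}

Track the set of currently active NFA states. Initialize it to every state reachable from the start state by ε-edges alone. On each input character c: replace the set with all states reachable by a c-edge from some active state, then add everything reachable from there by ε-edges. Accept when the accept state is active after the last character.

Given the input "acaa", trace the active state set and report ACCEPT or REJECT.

start: ε-closure({0}) = {0,1,2,4,6}
'a' @ 1: {3,5,7,8,10,12}
'c' @ 2: {1,2,4,6,9,11,13}  [accepting]
'a' @ 3: {3,5,7,8,10,12}
'a' @ 4: {}  — dead — no transitions
final: {}; accept 1 not in set

Answer: REJECT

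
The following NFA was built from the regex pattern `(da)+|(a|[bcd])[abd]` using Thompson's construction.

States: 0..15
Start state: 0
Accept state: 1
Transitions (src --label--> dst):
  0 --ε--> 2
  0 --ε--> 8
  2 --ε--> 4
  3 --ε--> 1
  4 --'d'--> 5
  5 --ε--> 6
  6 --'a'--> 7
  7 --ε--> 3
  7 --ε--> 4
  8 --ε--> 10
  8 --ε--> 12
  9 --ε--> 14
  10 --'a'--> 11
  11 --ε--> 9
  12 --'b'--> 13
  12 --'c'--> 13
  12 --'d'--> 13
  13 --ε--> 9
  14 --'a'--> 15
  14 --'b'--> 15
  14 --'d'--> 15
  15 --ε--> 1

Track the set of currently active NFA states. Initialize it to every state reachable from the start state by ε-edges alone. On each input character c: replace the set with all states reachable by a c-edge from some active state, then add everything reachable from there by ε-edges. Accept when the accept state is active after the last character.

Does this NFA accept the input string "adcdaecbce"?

Answer: REJECT

Steps:
start: ε-closure({0}) = {0,2,4,8,10,12}
'a' @ 1: {9,11,14}
'd' @ 2: {1,15}  ✓accept
'c' @ 3: {}  — dead — no transitions
rest 'daecbce' ignored (set empty)
after full input: {}  (accept=1 not in)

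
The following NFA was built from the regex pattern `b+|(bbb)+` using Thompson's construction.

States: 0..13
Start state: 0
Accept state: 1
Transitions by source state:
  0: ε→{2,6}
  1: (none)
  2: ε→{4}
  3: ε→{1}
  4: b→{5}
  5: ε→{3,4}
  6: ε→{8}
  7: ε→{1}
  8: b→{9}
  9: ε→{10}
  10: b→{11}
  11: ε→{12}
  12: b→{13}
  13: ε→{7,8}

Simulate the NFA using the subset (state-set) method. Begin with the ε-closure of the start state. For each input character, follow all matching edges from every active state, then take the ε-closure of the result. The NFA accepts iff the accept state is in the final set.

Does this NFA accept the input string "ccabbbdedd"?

Answer: REJECT

Trace:
start: ε-closure({0}) = {0,2,4,6,8}
'c' @ 1: {}  — no active states
rest 'cabbbdedd' ignored (set empty)
final: {}; accept 1 not in set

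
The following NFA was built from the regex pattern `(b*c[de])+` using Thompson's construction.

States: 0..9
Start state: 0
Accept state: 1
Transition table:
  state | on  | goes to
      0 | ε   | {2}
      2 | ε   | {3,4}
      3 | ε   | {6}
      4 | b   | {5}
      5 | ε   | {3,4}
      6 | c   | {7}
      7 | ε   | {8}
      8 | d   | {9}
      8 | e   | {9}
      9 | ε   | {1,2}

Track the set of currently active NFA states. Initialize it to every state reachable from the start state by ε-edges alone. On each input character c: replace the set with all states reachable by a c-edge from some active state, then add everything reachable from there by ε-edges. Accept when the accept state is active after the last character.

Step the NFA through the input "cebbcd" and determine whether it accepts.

Answer: ACCEPT

Derivation:
S₀ = ε-closure({0}) = {0,2,3,4,6}
'c' @ 1: {7,8}
'e' @ 2: {1,2,3,4,6,9}  ✓accept
'b' @ 3: {3,4,5,6}
'b' @ 4: {3,4,5,6}
'c' @ 5: {7,8}
'd' @ 6: {1,2,3,4,6,9}  ✓accept
after full input: {1,2,3,4,6,9}  (accept=1 in)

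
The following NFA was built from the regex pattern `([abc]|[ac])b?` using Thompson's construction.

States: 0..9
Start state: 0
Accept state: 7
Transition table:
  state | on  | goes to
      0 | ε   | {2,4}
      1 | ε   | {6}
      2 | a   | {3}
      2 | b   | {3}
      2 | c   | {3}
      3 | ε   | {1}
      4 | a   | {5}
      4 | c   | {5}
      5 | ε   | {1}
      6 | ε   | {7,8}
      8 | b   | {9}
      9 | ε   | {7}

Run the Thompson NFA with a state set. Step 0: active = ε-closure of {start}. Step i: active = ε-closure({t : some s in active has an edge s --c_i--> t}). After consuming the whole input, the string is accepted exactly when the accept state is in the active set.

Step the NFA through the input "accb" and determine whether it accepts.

S₀ = ε-closure({0}) = {0,2,4}
'a' @ 1: {1,3,5,6,7,8}  [accepting]
'c' @ 2: {}  — no active states
rest 'cb' ignored (set empty)
final: {}; accept 7 not in set

Answer: REJECT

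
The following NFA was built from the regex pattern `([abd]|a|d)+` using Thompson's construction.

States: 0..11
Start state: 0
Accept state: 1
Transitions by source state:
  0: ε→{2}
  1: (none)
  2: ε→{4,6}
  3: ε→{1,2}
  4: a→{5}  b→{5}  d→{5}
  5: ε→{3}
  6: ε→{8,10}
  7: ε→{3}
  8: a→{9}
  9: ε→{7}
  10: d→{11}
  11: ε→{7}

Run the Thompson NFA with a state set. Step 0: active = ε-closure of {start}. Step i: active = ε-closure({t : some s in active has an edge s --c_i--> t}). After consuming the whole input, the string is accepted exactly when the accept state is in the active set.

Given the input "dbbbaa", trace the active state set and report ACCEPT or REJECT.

Answer: ACCEPT

Derivation:
S₀ = ε-closure({0}) = {0,2,4,6,8,10}
'd' @ 1: {1,2,3,4,5,6,7,8,10,11}  (accept∈set)
'b' @ 2: {1,2,3,4,5,6,8,10}  (accept∈set)
'b' @ 3: {1,2,3,4,5,6,8,10}  (accept∈set)
'b' @ 4: {1,2,3,4,5,6,8,10}  (accept∈set)
'a' @ 5: {1,2,3,4,5,6,7,8,9,10}  (accept∈set)
'a' @ 6: {1,2,3,4,5,6,7,8,9,10}  (accept∈set)
after full input: {1,2,3,4,5,6,7,8,9,10}  (accept=1 in)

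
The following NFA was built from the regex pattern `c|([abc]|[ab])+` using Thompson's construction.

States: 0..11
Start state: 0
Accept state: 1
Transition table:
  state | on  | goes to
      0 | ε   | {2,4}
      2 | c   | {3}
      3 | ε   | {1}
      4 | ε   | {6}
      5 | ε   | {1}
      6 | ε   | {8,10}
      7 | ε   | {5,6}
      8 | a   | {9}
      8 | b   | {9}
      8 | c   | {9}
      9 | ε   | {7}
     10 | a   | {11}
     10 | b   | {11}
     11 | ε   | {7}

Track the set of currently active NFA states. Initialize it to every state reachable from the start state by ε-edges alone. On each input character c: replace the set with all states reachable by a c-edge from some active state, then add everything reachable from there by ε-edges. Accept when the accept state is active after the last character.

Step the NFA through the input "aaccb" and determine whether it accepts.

S₀ = ε-closure({0}) = {0,2,4,6,8,10}
'a' @ 1: {1,5,6,7,8,9,10,11}  [accepting]
'a' @ 2: {1,5,6,7,8,9,10,11}  [accepting]
'c' @ 3: {1,5,6,7,8,9,10}  [accepting]
'c' @ 4: {1,5,6,7,8,9,10}  [accepting]
'b' @ 5: {1,5,6,7,8,9,10,11}  [accepting]
final: {1,5,6,7,8,9,10,11}; accept 1 in set

Answer: ACCEPT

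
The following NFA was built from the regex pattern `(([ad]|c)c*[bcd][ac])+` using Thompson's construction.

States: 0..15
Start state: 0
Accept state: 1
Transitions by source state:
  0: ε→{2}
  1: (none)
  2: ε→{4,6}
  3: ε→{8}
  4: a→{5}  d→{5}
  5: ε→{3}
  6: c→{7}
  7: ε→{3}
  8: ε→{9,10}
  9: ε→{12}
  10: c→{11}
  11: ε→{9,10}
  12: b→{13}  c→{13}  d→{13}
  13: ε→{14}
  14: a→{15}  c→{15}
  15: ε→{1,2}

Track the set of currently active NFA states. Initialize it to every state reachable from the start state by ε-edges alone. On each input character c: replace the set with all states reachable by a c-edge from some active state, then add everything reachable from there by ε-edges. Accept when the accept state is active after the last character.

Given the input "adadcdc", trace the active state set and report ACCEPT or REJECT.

Answer: ACCEPT

Trace:
S₀ = ε-closure({0}) = {0,2,4,6}
'a' @ 1: {3,5,8,9,10,12}
'd' @ 2: {13,14}
'a' @ 3: {1,2,4,6,15}  [accepting]
'd' @ 4: {3,5,8,9,10,12}
'c' @ 5: {9,10,11,12,13,14}
'd' @ 6: {13,14}
'c' @ 7: {1,2,4,6,15}  [accepting]
end set {1,2,4,6,15} — state 1 in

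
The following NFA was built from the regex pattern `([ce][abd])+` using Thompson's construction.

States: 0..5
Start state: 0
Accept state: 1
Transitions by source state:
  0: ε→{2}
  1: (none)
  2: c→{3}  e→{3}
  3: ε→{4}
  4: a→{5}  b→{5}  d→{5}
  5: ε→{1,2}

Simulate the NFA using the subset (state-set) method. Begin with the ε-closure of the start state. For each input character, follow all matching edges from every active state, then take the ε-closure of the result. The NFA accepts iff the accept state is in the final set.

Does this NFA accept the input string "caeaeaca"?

Answer: ACCEPT

Trace:
initial (ε-close {0}): {0,2}
'c' @ 1: {3,4}
'a' @ 2: {1,2,5}  (accept∈set)
'e' @ 3: {3,4}
'a' @ 4: {1,2,5}  (accept∈set)
'e' @ 5: {3,4}
'a' @ 6: {1,2,5}  (accept∈set)
'c' @ 7: {3,4}
'a' @ 8: {1,2,5}  (accept∈set)
final: {1,2,5}; accept 1 in set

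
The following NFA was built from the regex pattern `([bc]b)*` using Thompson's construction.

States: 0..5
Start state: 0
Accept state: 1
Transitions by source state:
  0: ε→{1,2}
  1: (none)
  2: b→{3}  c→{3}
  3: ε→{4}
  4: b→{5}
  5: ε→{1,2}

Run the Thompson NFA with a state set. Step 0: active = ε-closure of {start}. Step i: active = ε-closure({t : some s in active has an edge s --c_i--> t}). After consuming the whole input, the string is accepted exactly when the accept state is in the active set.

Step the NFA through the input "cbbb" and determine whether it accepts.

initial (ε-close {0}): {0,1,2}
'c' @ 1: {3,4}
'b' @ 2: {1,2,5}  [accepting]
'b' @ 3: {3,4}
'b' @ 4: {1,2,5}  [accepting]
final: {1,2,5}; accept 1 in set

Answer: ACCEPT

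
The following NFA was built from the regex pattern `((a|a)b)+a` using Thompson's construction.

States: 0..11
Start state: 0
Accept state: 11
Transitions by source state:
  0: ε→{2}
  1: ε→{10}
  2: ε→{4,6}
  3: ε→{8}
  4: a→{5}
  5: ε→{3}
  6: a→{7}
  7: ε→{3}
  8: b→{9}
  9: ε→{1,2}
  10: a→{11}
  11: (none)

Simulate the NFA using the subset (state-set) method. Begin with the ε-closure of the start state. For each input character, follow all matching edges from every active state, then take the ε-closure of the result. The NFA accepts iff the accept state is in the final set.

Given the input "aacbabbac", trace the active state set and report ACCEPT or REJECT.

S₀ = ε-closure({0}) = {0,2,4,6}
'a' @ 1: {3,5,7,8}
'a' @ 2: {}  — no active states
rest 'cbabbac' ignored (set empty)
final: {}; accept 11 not in set

Answer: REJECT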